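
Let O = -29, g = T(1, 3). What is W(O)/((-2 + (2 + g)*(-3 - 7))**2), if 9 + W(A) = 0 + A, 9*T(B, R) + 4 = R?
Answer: -1539/17672 ≈ -0.087087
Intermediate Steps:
T(B, R) = -4/9 + R/9
g = -1/9 (g = -4/9 + (1/9)*3 = -4/9 + 1/3 = -1/9 ≈ -0.11111)
W(A) = -9 + A (W(A) = -9 + (0 + A) = -9 + A)
W(O)/((-2 + (2 + g)*(-3 - 7))**2) = (-9 - 29)/((-2 + (2 - 1/9)*(-3 - 7))**2) = -38/(-2 + (17/9)*(-10))**2 = -38/(-2 - 170/9)**2 = -38/((-188/9)**2) = -38/35344/81 = -38*81/35344 = -1539/17672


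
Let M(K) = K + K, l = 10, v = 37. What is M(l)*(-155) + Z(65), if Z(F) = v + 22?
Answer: -3041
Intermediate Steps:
M(K) = 2*K
Z(F) = 59 (Z(F) = 37 + 22 = 59)
M(l)*(-155) + Z(65) = (2*10)*(-155) + 59 = 20*(-155) + 59 = -3100 + 59 = -3041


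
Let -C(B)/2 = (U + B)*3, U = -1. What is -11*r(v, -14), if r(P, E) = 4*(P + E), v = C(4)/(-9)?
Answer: 528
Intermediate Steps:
C(B) = 6 - 6*B (C(B) = -2*(-1 + B)*3 = -2*(-3 + 3*B) = 6 - 6*B)
v = 2 (v = (6 - 6*4)/(-9) = (6 - 24)*(-1/9) = -18*(-1/9) = 2)
r(P, E) = 4*E + 4*P (r(P, E) = 4*(E + P) = 4*E + 4*P)
-11*r(v, -14) = -11*(4*(-14) + 4*2) = -11*(-56 + 8) = -11*(-48) = 528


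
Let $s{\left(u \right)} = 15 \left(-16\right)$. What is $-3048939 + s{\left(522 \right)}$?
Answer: $-3049179$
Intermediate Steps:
$s{\left(u \right)} = -240$
$-3048939 + s{\left(522 \right)} = -3048939 - 240 = -3049179$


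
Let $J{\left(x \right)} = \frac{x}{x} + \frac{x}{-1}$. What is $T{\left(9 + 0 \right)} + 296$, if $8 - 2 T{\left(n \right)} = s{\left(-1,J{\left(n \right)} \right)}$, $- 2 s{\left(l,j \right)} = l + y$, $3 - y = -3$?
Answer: $\frac{1205}{4} \approx 301.25$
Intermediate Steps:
$y = 6$ ($y = 3 - -3 = 3 + 3 = 6$)
$J{\left(x \right)} = 1 - x$ ($J{\left(x \right)} = 1 + x \left(-1\right) = 1 - x$)
$s{\left(l,j \right)} = -3 - \frac{l}{2}$ ($s{\left(l,j \right)} = - \frac{l + 6}{2} = - \frac{6 + l}{2} = -3 - \frac{l}{2}$)
$T{\left(n \right)} = \frac{21}{4}$ ($T{\left(n \right)} = 4 - \frac{-3 - - \frac{1}{2}}{2} = 4 - \frac{-3 + \frac{1}{2}}{2} = 4 - - \frac{5}{4} = 4 + \frac{5}{4} = \frac{21}{4}$)
$T{\left(9 + 0 \right)} + 296 = \frac{21}{4} + 296 = \frac{1205}{4}$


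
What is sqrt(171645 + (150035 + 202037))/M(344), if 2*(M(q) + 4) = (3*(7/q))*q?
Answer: 2*sqrt(523717)/13 ≈ 111.34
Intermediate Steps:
M(q) = 13/2 (M(q) = -4 + ((3*(7/q))*q)/2 = -4 + ((21/q)*q)/2 = -4 + (1/2)*21 = -4 + 21/2 = 13/2)
sqrt(171645 + (150035 + 202037))/M(344) = sqrt(171645 + (150035 + 202037))/(13/2) = sqrt(171645 + 352072)*(2/13) = sqrt(523717)*(2/13) = 2*sqrt(523717)/13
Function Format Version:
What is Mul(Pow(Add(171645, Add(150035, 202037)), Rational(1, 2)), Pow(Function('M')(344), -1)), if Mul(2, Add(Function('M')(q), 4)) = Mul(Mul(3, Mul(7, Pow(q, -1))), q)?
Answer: Mul(Rational(2, 13), Pow(523717, Rational(1, 2))) ≈ 111.34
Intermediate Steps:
Function('M')(q) = Rational(13, 2) (Function('M')(q) = Add(-4, Mul(Rational(1, 2), Mul(Mul(3, Mul(7, Pow(q, -1))), q))) = Add(-4, Mul(Rational(1, 2), Mul(Mul(21, Pow(q, -1)), q))) = Add(-4, Mul(Rational(1, 2), 21)) = Add(-4, Rational(21, 2)) = Rational(13, 2))
Mul(Pow(Add(171645, Add(150035, 202037)), Rational(1, 2)), Pow(Function('M')(344), -1)) = Mul(Pow(Add(171645, Add(150035, 202037)), Rational(1, 2)), Pow(Rational(13, 2), -1)) = Mul(Pow(Add(171645, 352072), Rational(1, 2)), Rational(2, 13)) = Mul(Pow(523717, Rational(1, 2)), Rational(2, 13)) = Mul(Rational(2, 13), Pow(523717, Rational(1, 2)))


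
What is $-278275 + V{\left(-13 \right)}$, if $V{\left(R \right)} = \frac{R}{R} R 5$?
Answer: $-278340$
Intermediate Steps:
$V{\left(R \right)} = 5 R$ ($V{\left(R \right)} = 1 R 5 = R 5 = 5 R$)
$-278275 + V{\left(-13 \right)} = -278275 + 5 \left(-13\right) = -278275 - 65 = -278340$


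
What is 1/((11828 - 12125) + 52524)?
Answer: 1/52227 ≈ 1.9147e-5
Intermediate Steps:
1/((11828 - 12125) + 52524) = 1/(-297 + 52524) = 1/52227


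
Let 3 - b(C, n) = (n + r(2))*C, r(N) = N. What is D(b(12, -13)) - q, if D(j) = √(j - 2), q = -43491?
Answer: 43491 + √133 ≈ 43503.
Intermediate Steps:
b(C, n) = 3 - C*(2 + n) (b(C, n) = 3 - (n + 2)*C = 3 - (2 + n)*C = 3 - C*(2 + n))
D(j) = √(-2 + j)
D(b(12, -13)) - q = √(-2 + (3 - 2*12 - 1*12*(-13))) - 1*(-43491) = √(-2 + (3 - 24 + 156)) + 43491 = √(-2 + 135) + 43491 = √133 + 43491 = 43491 + √133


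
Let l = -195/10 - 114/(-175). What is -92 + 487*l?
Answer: -3244939/350 ≈ -9271.3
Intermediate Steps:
l = -6597/350 (l = -195*⅒ - 114*(-1/175) = -39/2 + 114/175 = -6597/350 ≈ -18.849)
-92 + 487*l = -92 + 487*(-6597/350) = -92 - 3212739/350 = -3244939/350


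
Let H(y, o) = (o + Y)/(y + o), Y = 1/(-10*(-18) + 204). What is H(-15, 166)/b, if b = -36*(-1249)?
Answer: 63745/2607192576 ≈ 2.4450e-5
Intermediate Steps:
Y = 1/384 (Y = 1/(180 + 204) = 1/384 ≈ 0.0026042)
b = 44964
H(y, o) = (1/384 + o)/(o + y) (H(y, o) = (o + 1/384)/(y + o) = (1/384 + o)/(o + y))
H(-15, 166)/b = ((1/384 + 166)/(166 - 15))/44964 = ((63745/384)/151)*(1/44964) = ((1/151)*(63745/384))*(1/44964) = (63745/57984)*(1/44964) = 63745/2607192576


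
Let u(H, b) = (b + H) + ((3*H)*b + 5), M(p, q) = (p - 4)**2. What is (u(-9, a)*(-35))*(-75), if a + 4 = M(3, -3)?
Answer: 194250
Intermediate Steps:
M(p, q) = (-4 + p)**2
a = -3 (a = -4 + (-4 + 3)**2 = -4 + (-1)**2 = -4 + 1 = -3)
u(H, b) = 5 + H + b + 3*H*b (u(H, b) = (H + b) + (3*H*b + 5) = (H + b) + (5 + 3*H*b) = 5 + H + b + 3*H*b)
(u(-9, a)*(-35))*(-75) = ((5 - 9 - 3 + 3*(-9)*(-3))*(-35))*(-75) = ((5 - 9 - 3 + 81)*(-35))*(-75) = (74*(-35))*(-75) = -2590*(-75) = 194250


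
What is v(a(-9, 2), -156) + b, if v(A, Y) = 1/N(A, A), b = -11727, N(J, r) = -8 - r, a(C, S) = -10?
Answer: -23453/2 ≈ -11727.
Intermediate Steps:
v(A, Y) = 1/(-8 - A)
v(a(-9, 2), -156) + b = -1/(8 - 10) - 11727 = -1/(-2) - 11727 = -1*(-½) - 11727 = ½ - 11727 = -23453/2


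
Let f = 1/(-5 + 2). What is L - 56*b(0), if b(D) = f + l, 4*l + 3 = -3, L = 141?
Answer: 731/3 ≈ 243.67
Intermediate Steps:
l = -3/2 (l = -¾ + (¼)*(-3) = -¾ - ¾ = -3/2 ≈ -1.5000)
f = -⅓ (f = 1/(-3) = -⅓ ≈ -0.33333)
b(D) = -11/6 (b(D) = -⅓ - 3/2 = -11/6)
L - 56*b(0) = 141 - 56*(-11/6) = 141 + 308/3 = 731/3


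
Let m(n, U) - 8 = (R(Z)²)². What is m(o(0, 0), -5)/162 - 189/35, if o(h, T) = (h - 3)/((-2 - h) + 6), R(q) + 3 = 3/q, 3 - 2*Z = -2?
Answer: -535189/101250 ≈ -5.2858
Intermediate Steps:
Z = 5/2 (Z = 3/2 - ½*(-2) = 3/2 + 1 = 5/2 ≈ 2.5000)
R(q) = -3 + 3/q
o(h, T) = (-3 + h)/(4 - h)
m(n, U) = 11561/625 (m(n, U) = 8 + ((-3 + 3/(5/2))²)² = 8 + ((-3 + 3*(⅖))²)² = 8 + ((-3 + 6/5)²)² = 8 + ((-9/5)²)² = 8 + (81/25)² = 8 + 6561/625 = 11561/625)
m(o(0, 0), -5)/162 - 189/35 = (11561/625)/162 - 189/35 = (11561/625)*(1/162) - 189*1/35 = 11561/101250 - 27/5 = -535189/101250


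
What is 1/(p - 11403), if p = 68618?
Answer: 1/57215 ≈ 1.7478e-5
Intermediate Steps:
1/(p - 11403) = 1/(68618 - 11403) = 1/57215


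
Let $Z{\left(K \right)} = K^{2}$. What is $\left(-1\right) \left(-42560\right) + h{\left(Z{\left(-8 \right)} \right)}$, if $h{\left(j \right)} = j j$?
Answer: $46656$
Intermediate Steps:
$h{\left(j \right)} = j^{2}$
$\left(-1\right) \left(-42560\right) + h{\left(Z{\left(-8 \right)} \right)} = \left(-1\right) \left(-42560\right) + \left(\left(-8\right)^{2}\right)^{2} = 42560 + 64^{2} = 42560 + 4096 = 46656$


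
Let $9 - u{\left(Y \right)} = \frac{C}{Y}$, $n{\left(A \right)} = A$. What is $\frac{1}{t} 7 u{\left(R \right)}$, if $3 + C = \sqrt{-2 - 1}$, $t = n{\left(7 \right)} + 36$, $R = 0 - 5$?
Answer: $\frac{294}{215} + \frac{7 i \sqrt{3}}{215} \approx 1.3674 + 0.056392 i$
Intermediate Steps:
$R = -5$ ($R = 0 - 5 = -5$)
$t = 43$ ($t = 7 + 36 = 43$)
$C = -3 + i \sqrt{3}$ ($C = -3 + \sqrt{-2 - 1} = -3 + \sqrt{-3} = -3 + i \sqrt{3} \approx -3.0 + 1.732 i$)
$u{\left(Y \right)} = 9 - \frac{-3 + i \sqrt{3}}{Y}$
$\frac{1}{t} 7 u{\left(R \right)} = \frac{1}{43} \cdot 7 \frac{3 + 9 \left(-5\right) - i \sqrt{3}}{-5} = \frac{1}{43} \cdot 7 \left(- \frac{3 - 45 - i \sqrt{3}}{5}\right) = \frac{7 \left(- \frac{-42 - i \sqrt{3}}{5}\right)}{43} = \frac{7 \left(\frac{42}{5} + \frac{i \sqrt{3}}{5}\right)}{43} = \frac{294}{215} + \frac{7 i \sqrt{3}}{215}$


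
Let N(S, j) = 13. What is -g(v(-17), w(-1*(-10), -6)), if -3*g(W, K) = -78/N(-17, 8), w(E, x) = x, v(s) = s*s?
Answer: -2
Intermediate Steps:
v(s) = s²
g(W, K) = 2 (g(W, K) = -(-26)/13 = -⅓*(-6) = 2)
-g(v(-17), w(-1*(-10), -6)) = -1*2 = -2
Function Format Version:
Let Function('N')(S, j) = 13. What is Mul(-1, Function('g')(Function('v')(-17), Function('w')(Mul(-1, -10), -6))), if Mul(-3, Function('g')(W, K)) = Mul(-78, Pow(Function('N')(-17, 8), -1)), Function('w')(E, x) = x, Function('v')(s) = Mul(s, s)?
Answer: -2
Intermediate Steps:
Function('v')(s) = Pow(s, 2)
Function('g')(W, K) = 2 (Function('g')(W, K) = Mul(Rational(-1, 3), Mul(-78, Pow(13, -1))) = Mul(Rational(-1, 3), Mul(-78, Rational(1, 13))) = Mul(Rational(-1, 3), -6) = 2)
Mul(-1, Function('g')(Function('v')(-17), Function('w')(Mul(-1, -10), -6))) = Mul(-1, 2) = -2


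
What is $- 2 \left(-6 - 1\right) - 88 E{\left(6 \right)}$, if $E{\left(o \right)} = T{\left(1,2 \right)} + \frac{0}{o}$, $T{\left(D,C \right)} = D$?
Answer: $-74$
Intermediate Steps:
$E{\left(o \right)} = 1$ ($E{\left(o \right)} = 1 + \frac{0}{o} = 1 + 0 = 1$)
$- 2 \left(-6 - 1\right) - 88 E{\left(6 \right)} = - 2 \left(-6 - 1\right) - 88 = \left(-2\right) \left(-7\right) - 88 = 14 - 88 = -74$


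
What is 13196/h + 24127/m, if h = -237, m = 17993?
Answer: -231717529/4264341 ≈ -54.338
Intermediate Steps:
13196/h + 24127/m = 13196/(-237) + 24127/17993 = 13196*(-1/237) + 24127*(1/17993) = -13196/237 + 24127/17993 = -231717529/4264341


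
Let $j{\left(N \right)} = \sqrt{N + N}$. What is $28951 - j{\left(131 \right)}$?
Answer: $28951 - \sqrt{262} \approx 28935.0$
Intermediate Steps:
$j{\left(N \right)} = \sqrt{2} \sqrt{N}$ ($j{\left(N \right)} = \sqrt{2 N} = \sqrt{2} \sqrt{N}$)
$28951 - j{\left(131 \right)} = 28951 - \sqrt{2} \sqrt{131} = 28951 - \sqrt{262}$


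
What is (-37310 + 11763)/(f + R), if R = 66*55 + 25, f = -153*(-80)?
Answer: -25547/15895 ≈ -1.6072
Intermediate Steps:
f = 12240
R = 3655 (R = 3630 + 25 = 3655)
(-37310 + 11763)/(f + R) = (-37310 + 11763)/(12240 + 3655) = -25547/15895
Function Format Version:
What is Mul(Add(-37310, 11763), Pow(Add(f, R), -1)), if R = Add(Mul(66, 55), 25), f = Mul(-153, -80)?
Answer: Rational(-25547, 15895) ≈ -1.6072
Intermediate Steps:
f = 12240
R = 3655 (R = Add(3630, 25) = 3655)
Mul(Add(-37310, 11763), Pow(Add(f, R), -1)) = Mul(Add(-37310, 11763), Pow(Add(12240, 3655), -1)) = Mul(-25547, Pow(15895, -1)) = Mul(-25547, Rational(1, 15895)) = Rational(-25547, 15895)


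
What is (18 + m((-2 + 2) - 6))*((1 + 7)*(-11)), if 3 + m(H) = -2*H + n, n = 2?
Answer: -2552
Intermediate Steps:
m(H) = -1 - 2*H (m(H) = -3 + (-2*H + 2) = -3 + (2 - 2*H) = -1 - 2*H)
(18 + m((-2 + 2) - 6))*((1 + 7)*(-11)) = (18 + (-1 - 2*((-2 + 2) - 6)))*((1 + 7)*(-11)) = (18 + (-1 - 2*(0 - 6)))*(8*(-11)) = (18 + (-1 - 2*(-6)))*(-88) = (18 + (-1 + 12))*(-88) = (18 + 11)*(-88) = 29*(-88) = -2552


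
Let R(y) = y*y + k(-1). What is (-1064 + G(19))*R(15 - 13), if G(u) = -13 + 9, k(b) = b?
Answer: -3204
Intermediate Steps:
G(u) = -4
R(y) = -1 + y² (R(y) = y*y - 1 = y² - 1 = -1 + y²)
(-1064 + G(19))*R(15 - 13) = (-1064 - 4)*(-1 + (15 - 13)²) = -1068*(-1 + 2²) = -1068*(-1 + 4) = -1068*3 = -3204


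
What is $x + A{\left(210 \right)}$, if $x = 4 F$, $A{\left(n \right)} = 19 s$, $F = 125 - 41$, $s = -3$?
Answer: $279$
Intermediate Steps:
$F = 84$
$A{\left(n \right)} = -57$ ($A{\left(n \right)} = 19 \left(-3\right) = -57$)
$x = 336$ ($x = 4 \cdot 84 = 336$)
$x + A{\left(210 \right)} = 336 - 57 = 279$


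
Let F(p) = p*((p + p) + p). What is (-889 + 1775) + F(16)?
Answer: 1654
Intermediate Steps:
F(p) = 3*p² (F(p) = p*(2*p + p) = p*(3*p) = 3*p²)
(-889 + 1775) + F(16) = (-889 + 1775) + 3*16² = 886 + 3*256 = 886 + 768 = 1654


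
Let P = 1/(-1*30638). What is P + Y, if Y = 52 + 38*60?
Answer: 71447815/30638 ≈ 2332.0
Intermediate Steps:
Y = 2332 (Y = 52 + 2280 = 2332)
P = -1/30638 (P = 1/(-30638) = -1/30638 ≈ -3.2639e-5)
P + Y = -1/30638 + 2332 = 71447815/30638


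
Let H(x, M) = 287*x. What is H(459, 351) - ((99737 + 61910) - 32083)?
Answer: 2169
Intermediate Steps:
H(459, 351) - ((99737 + 61910) - 32083) = 287*459 - ((99737 + 61910) - 32083) = 131733 - (161647 - 32083) = 131733 - 1*129564 = 131733 - 129564 = 2169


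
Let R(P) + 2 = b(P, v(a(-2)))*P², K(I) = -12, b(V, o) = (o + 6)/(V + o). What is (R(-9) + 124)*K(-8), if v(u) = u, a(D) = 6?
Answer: 2424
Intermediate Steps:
b(V, o) = (6 + o)/(V + o)
R(P) = -2 + 12*P²/(6 + P) (R(P) = -2 + ((6 + 6)/(P + 6))*P² = -2 + (12/(6 + P))*P² = -2 + 12*P²/(6 + P))
(R(-9) + 124)*K(-8) = (2*(-6 - 1*(-9) + 6*(-9)²)/(6 - 9) + 124)*(-12) = (2*(-6 + 9 + 6*81)/(-3) + 124)*(-12) = (2*(-⅓)*(-6 + 9 + 486) + 124)*(-12) = (2*(-⅓)*489 + 124)*(-12) = (-326 + 124)*(-12) = -202*(-12) = 2424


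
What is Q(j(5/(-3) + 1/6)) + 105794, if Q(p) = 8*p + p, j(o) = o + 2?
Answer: 211597/2 ≈ 1.0580e+5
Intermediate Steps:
j(o) = 2 + o
Q(p) = 9*p
Q(j(5/(-3) + 1/6)) + 105794 = 9*(2 + (5/(-3) + 1/6)) + 105794 = 9*(2 + (5*(-⅓) + 1*(⅙))) + 105794 = 9*(2 + (-5/3 + ⅙)) + 105794 = 9*(2 - 3/2) + 105794 = 9*(½) + 105794 = 9/2 + 105794 = 211597/2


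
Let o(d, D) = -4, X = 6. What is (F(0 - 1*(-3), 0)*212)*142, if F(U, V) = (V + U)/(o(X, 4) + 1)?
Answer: -30104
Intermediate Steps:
F(U, V) = -U/3 - V/3 (F(U, V) = (V + U)/(-4 + 1) = (U + V)/(-3) = (U + V)*(-1/3) = -U/3 - V/3)
(F(0 - 1*(-3), 0)*212)*142 = ((-(0 - 1*(-3))/3 - 1/3*0)*212)*142 = ((-(0 + 3)/3 + 0)*212)*142 = ((-1/3*3 + 0)*212)*142 = ((-1 + 0)*212)*142 = -1*212*142 = -212*142 = -30104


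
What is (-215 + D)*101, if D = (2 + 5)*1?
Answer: -21008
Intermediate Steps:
D = 7 (D = 7*1 = 7)
(-215 + D)*101 = (-215 + 7)*101 = -208*101 = -21008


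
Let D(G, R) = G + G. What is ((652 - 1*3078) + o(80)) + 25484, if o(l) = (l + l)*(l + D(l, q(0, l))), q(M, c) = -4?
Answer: 61458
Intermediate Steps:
D(G, R) = 2*G
o(l) = 6*l² (o(l) = (l + l)*(l + 2*l) = (2*l)*(3*l) = 6*l²)
((652 - 1*3078) + o(80)) + 25484 = ((652 - 1*3078) + 6*80²) + 25484 = ((652 - 3078) + 6*6400) + 25484 = (-2426 + 38400) + 25484 = 35974 + 25484 = 61458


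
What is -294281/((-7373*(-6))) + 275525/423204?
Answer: -18725370229/3120283092 ≈ -6.0012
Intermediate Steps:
-294281/((-7373*(-6))) + 275525/423204 = -294281/44238 + 275525*(1/423204) = -294281*1/44238 + 275525/423204 = -294281/44238 + 275525/423204 = -18725370229/3120283092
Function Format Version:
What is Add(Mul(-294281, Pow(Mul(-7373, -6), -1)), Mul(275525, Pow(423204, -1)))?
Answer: Rational(-18725370229, 3120283092) ≈ -6.0012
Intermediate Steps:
Add(Mul(-294281, Pow(Mul(-7373, -6), -1)), Mul(275525, Pow(423204, -1))) = Add(Mul(-294281, Pow(44238, -1)), Mul(275525, Rational(1, 423204))) = Add(Mul(-294281, Rational(1, 44238)), Rational(275525, 423204)) = Add(Rational(-294281, 44238), Rational(275525, 423204)) = Rational(-18725370229, 3120283092)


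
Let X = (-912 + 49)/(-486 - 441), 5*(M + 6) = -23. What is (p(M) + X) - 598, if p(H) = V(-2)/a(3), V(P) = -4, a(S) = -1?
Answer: -549775/927 ≈ -593.07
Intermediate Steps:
M = -53/5 (M = -6 + (1/5)*(-23) = -6 - 23/5 = -53/5 ≈ -10.600)
X = 863/927 (X = -863/(-927) = -863*(-1/927) = 863/927 ≈ 0.93096)
p(H) = 4 (p(H) = -4/(-1) = -4*(-1) = 4)
(p(M) + X) - 598 = (4 + 863/927) - 598 = 4571/927 - 598 = -549775/927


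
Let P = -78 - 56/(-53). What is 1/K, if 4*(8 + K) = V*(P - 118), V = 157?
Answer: -53/405955 ≈ -0.00013056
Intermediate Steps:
P = -4078/53 (P = -78 - 56*(-1)/53 = -78 - 1*(-56/53) = -78 + 56/53 = -4078/53 ≈ -76.943)
K = -405955/53 (K = -8 + (157*(-4078/53 - 118))/4 = -8 + (157*(-10332/53))/4 = -8 + (¼)*(-1622124/53) = -8 - 405531/53 = -405955/53 ≈ -7659.5)
1/K = 1/(-405955/53) = -53/405955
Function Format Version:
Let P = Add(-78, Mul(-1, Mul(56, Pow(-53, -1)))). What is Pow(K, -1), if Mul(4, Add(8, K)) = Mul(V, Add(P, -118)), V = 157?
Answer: Rational(-53, 405955) ≈ -0.00013056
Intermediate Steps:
P = Rational(-4078, 53) (P = Add(-78, Mul(-1, Mul(56, Rational(-1, 53)))) = Add(-78, Mul(-1, Rational(-56, 53))) = Add(-78, Rational(56, 53)) = Rational(-4078, 53) ≈ -76.943)
K = Rational(-405955, 53) (K = Add(-8, Mul(Rational(1, 4), Mul(157, Add(Rational(-4078, 53), -118)))) = Add(-8, Mul(Rational(1, 4), Mul(157, Rational(-10332, 53)))) = Add(-8, Mul(Rational(1, 4), Rational(-1622124, 53))) = Add(-8, Rational(-405531, 53)) = Rational(-405955, 53) ≈ -7659.5)
Pow(K, -1) = Pow(Rational(-405955, 53), -1) = Rational(-53, 405955)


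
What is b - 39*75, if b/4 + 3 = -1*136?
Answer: -3481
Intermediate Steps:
b = -556 (b = -12 + 4*(-1*136) = -12 + 4*(-136) = -12 - 544 = -556)
b - 39*75 = -556 - 39*75 = -556 - 2925 = -3481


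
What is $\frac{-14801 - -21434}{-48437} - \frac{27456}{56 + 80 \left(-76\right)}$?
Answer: $\frac{53747045}{12157687} \approx 4.4208$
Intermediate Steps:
$\frac{-14801 - -21434}{-48437} - \frac{27456}{56 + 80 \left(-76\right)} = \left(-14801 + 21434\right) \left(- \frac{1}{48437}\right) - \frac{27456}{56 - 6080} = 6633 \left(- \frac{1}{48437}\right) - \frac{27456}{-6024} = - \frac{6633}{48437} - - \frac{1144}{251} = - \frac{6633}{48437} + \frac{1144}{251} = \frac{53747045}{12157687}$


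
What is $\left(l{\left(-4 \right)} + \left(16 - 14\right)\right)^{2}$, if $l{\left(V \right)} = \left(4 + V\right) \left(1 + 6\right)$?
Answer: $4$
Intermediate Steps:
$l{\left(V \right)} = 28 + 7 V$ ($l{\left(V \right)} = \left(4 + V\right) 7 = 28 + 7 V$)
$\left(l{\left(-4 \right)} + \left(16 - 14\right)\right)^{2} = \left(\left(28 + 7 \left(-4\right)\right) + \left(16 - 14\right)\right)^{2} = \left(\left(28 - 28\right) + \left(16 - 14\right)\right)^{2} = \left(0 + 2\right)^{2} = 2^{2} = 4$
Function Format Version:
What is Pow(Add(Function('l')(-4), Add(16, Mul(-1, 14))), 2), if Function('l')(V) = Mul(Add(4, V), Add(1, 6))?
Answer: 4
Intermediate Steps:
Function('l')(V) = Add(28, Mul(7, V)) (Function('l')(V) = Mul(Add(4, V), 7) = Add(28, Mul(7, V)))
Pow(Add(Function('l')(-4), Add(16, Mul(-1, 14))), 2) = Pow(Add(Add(28, Mul(7, -4)), Add(16, Mul(-1, 14))), 2) = Pow(Add(Add(28, -28), Add(16, -14)), 2) = Pow(Add(0, 2), 2) = Pow(2, 2) = 4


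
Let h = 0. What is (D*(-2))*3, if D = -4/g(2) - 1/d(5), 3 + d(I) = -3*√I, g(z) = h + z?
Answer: 25/2 - √5/2 ≈ 11.382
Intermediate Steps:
g(z) = z (g(z) = 0 + z = z)
d(I) = -3 - 3*√I
D = -2 - 1/(-3 - 3*√5) (D = -4/2 - 1/(-3 - 3*√5) = -4*½ - 1/(-3 - 3*√5) = -2 - 1/(-3 - 3*√5) ≈ -1.8970)
(D*(-2))*3 = ((-25/12 + √5/12)*(-2))*3 = (25/6 - √5/6)*3 = 25/2 - √5/2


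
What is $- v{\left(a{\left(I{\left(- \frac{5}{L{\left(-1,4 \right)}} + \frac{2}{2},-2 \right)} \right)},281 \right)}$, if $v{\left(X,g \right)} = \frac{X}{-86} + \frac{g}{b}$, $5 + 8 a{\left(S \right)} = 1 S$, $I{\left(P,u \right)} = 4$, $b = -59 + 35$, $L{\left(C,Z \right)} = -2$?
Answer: $\frac{24163}{2064} \approx 11.707$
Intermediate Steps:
$b = -24$
$a{\left(S \right)} = - \frac{5}{8} + \frac{S}{8}$ ($a{\left(S \right)} = - \frac{5}{8} + \frac{1 S}{8} = - \frac{5}{8} + \frac{S}{8}$)
$v{\left(X,g \right)} = - \frac{g}{24} - \frac{X}{86}$ ($v{\left(X,g \right)} = \frac{X}{-86} + \frac{g}{-24} = X \left(- \frac{1}{86}\right) + g \left(- \frac{1}{24}\right) = - \frac{X}{86} - \frac{g}{24} = - \frac{g}{24} - \frac{X}{86}$)
$- v{\left(a{\left(I{\left(- \frac{5}{L{\left(-1,4 \right)}} + \frac{2}{2},-2 \right)} \right)},281 \right)} = - (\left(- \frac{1}{24}\right) 281 - \frac{- \frac{5}{8} + \frac{1}{8} \cdot 4}{86}) = - (- \frac{281}{24} - \frac{- \frac{5}{8} + \frac{1}{2}}{86}) = - (- \frac{281}{24} - - \frac{1}{688}) = - (- \frac{281}{24} + \frac{1}{688}) = \left(-1\right) \left(- \frac{24163}{2064}\right) = \frac{24163}{2064}$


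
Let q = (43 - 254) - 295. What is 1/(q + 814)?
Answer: 1/308 ≈ 0.0032468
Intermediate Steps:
q = -506 (q = -211 - 295 = -506)
1/(q + 814) = 1/(-506 + 814) = 1/308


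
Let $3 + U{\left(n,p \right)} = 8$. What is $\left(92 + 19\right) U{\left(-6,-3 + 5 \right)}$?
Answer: $555$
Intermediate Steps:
$U{\left(n,p \right)} = 5$ ($U{\left(n,p \right)} = -3 + 8 = 5$)
$\left(92 + 19\right) U{\left(-6,-3 + 5 \right)} = \left(92 + 19\right) 5 = 111 \cdot 5 = 555$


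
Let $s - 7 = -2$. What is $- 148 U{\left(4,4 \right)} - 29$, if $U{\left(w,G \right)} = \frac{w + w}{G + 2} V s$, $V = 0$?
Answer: $-29$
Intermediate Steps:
$s = 5$ ($s = 7 - 2 = 5$)
$U{\left(w,G \right)} = 0$ ($U{\left(w,G \right)} = \frac{w + w}{G + 2} \cdot 0 \cdot 5 = \frac{2 w}{2 + G} 0 \cdot 5 = 0 \cdot 5 = 0$)
$- 148 U{\left(4,4 \right)} - 29 = \left(-148\right) 0 - 29 = 0 - 29 = -29$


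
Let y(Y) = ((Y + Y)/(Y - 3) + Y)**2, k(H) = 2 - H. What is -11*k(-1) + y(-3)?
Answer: -29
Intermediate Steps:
y(Y) = (Y + 2*Y/(-3 + Y))**2 (y(Y) = ((2*Y)/(-3 + Y) + Y)**2 = (2*Y/(-3 + Y) + Y)**2 = (Y + 2*Y/(-3 + Y))**2)
-11*k(-1) + y(-3) = -11*(2 - 1*(-1)) + (-3)**2*(-1 - 3)**2/(-3 - 3)**2 = -11*(2 + 1) + 9*(-4)**2/(-6)**2 = -11*3 + 9*16*(1/36) = -33 + 4 = -29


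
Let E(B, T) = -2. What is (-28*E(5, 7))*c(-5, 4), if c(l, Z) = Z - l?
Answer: 504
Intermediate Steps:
(-28*E(5, 7))*c(-5, 4) = (-28*(-2))*(4 - 1*(-5)) = 56*(4 + 5) = 56*9 = 504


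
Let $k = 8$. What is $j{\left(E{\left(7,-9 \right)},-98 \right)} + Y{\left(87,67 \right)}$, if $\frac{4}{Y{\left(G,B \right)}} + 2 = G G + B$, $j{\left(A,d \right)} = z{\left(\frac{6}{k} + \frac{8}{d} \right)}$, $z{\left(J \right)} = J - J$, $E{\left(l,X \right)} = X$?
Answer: $\frac{2}{3817} \approx 0.00052397$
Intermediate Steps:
$z{\left(J \right)} = 0$
$j{\left(A,d \right)} = 0$
$Y{\left(G,B \right)} = \frac{4}{-2 + B + G^{2}}$ ($Y{\left(G,B \right)} = \frac{4}{-2 + \left(G G + B\right)} = \frac{4}{-2 + \left(G^{2} + B\right)} = \frac{4}{-2 + \left(B + G^{2}\right)} = \frac{4}{-2 + B + G^{2}}$)
$j{\left(E{\left(7,-9 \right)},-98 \right)} + Y{\left(87,67 \right)} = 0 + \frac{4}{-2 + 67 + 87^{2}} = 0 + \frac{4}{-2 + 67 + 7569} = 0 + \frac{4}{7634} = 0 + 4 \cdot \frac{1}{7634} = 0 + \frac{2}{3817} = \frac{2}{3817}$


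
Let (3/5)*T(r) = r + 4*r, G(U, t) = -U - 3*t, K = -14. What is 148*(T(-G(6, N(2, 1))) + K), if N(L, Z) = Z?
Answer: 9028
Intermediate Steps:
T(r) = 25*r/3 (T(r) = 5*(r + 4*r)/3 = 5*(5*r)/3 = 25*r/3)
148*(T(-G(6, N(2, 1))) + K) = 148*(25*(-(-1*6 - 3*1))/3 - 14) = 148*(25*(-(-6 - 3))/3 - 14) = 148*(25*(-1*(-9))/3 - 14) = 148*((25/3)*9 - 14) = 148*(75 - 14) = 148*61 = 9028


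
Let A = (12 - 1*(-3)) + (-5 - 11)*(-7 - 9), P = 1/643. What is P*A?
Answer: 271/643 ≈ 0.42146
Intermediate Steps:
P = 1/643 ≈ 0.0015552
A = 271 (A = (12 + 3) - 16*(-16) = 15 + 256 = 271)
P*A = (1/643)*271 = 271/643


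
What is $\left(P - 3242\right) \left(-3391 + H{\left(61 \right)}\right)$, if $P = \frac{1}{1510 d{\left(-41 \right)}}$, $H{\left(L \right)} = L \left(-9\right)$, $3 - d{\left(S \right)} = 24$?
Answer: $\frac{40504705474}{3171} \approx 1.2773 \cdot 10^{7}$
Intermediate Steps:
$d{\left(S \right)} = -21$ ($d{\left(S \right)} = 3 - 24 = -21$)
$H{\left(L \right)} = - 9 L$
$P = - \frac{1}{31710}$ ($P = \frac{1}{1510 \left(-21\right)} = \frac{1}{1510} \left(- \frac{1}{21}\right) = - \frac{1}{31710} \approx -3.1536 \cdot 10^{-5}$)
$\left(P - 3242\right) \left(-3391 + H{\left(61 \right)}\right) = \left(- \frac{1}{31710} - 3242\right) \left(-3391 - 549\right) = - \frac{102803821 \left(-3391 - 549\right)}{31710} = \left(- \frac{102803821}{31710}\right) \left(-3940\right) = \frac{40504705474}{3171}$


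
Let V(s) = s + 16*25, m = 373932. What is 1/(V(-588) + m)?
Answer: 1/373744 ≈ 2.6756e-6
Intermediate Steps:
V(s) = 400 + s (V(s) = s + 400 = 400 + s)
1/(V(-588) + m) = 1/((400 - 588) + 373932) = 1/(-188 + 373932) = 1/373744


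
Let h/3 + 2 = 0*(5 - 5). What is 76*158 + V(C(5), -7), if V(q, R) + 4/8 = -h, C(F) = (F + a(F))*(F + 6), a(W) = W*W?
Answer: 24027/2 ≈ 12014.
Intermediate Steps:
a(W) = W**2
C(F) = (6 + F)*(F + F**2) (C(F) = (F + F**2)*(F + 6) = (F + F**2)*(6 + F) = (6 + F)*(F + F**2))
h = -6 (h = -6 + 3*(0*(5 - 5)) = -6 + 3*(0*0) = -6 + 3*0 = -6 + 0 = -6)
V(q, R) = 11/2 (V(q, R) = -1/2 - 1*(-6) = -1/2 + 6 = 11/2)
76*158 + V(C(5), -7) = 76*158 + 11/2 = 12008 + 11/2 = 24027/2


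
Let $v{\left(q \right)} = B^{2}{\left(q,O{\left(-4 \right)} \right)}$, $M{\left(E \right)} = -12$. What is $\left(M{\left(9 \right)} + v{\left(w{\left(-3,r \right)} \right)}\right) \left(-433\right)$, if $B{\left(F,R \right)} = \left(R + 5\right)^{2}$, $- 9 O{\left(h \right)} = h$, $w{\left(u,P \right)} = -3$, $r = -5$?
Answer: $- \frac{2462067877}{6561} \approx -3.7526 \cdot 10^{5}$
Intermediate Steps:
$O{\left(h \right)} = - \frac{h}{9}$
$B{\left(F,R \right)} = \left(5 + R\right)^{2}$
$v{\left(q \right)} = \frac{5764801}{6561}$ ($v{\left(q \right)} = \left(\left(5 - - \frac{4}{9}\right)^{2}\right)^{2} = \left(\left(5 + \frac{4}{9}\right)^{2}\right)^{2} = \left(\left(\frac{49}{9}\right)^{2}\right)^{2} = \left(\frac{2401}{81}\right)^{2} = \frac{5764801}{6561}$)
$\left(M{\left(9 \right)} + v{\left(w{\left(-3,r \right)} \right)}\right) \left(-433\right) = \left(-12 + \frac{5764801}{6561}\right) \left(-433\right) = \frac{5686069}{6561} \left(-433\right) = - \frac{2462067877}{6561}$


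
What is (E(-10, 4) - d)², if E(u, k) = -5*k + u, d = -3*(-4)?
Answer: 1764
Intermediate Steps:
d = 12
E(u, k) = u - 5*k
(E(-10, 4) - d)² = ((-10 - 5*4) - 1*12)² = ((-10 - 20) - 12)² = (-30 - 12)² = (-42)² = 1764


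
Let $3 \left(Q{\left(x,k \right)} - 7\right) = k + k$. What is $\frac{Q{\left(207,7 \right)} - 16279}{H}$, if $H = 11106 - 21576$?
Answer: $\frac{24401}{15705} \approx 1.5537$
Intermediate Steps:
$Q{\left(x,k \right)} = 7 + \frac{2 k}{3}$ ($Q{\left(x,k \right)} = 7 + \frac{k + k}{3} = 7 + \frac{2 k}{3}$)
$H = -10470$
$\frac{Q{\left(207,7 \right)} - 16279}{H} = \frac{\left(7 + \frac{2}{3} \cdot 7\right) - 16279}{-10470} = \left(\left(7 + \frac{14}{3}\right) - 16279\right) \left(- \frac{1}{10470}\right) = \left(\frac{35}{3} - 16279\right) \left(- \frac{1}{10470}\right) = \left(- \frac{48802}{3}\right) \left(- \frac{1}{10470}\right) = \frac{24401}{15705}$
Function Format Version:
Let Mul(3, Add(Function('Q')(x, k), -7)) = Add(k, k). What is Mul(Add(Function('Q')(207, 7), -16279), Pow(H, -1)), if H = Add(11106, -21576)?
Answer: Rational(24401, 15705) ≈ 1.5537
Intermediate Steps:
Function('Q')(x, k) = Add(7, Mul(Rational(2, 3), k)) (Function('Q')(x, k) = Add(7, Mul(Rational(1, 3), Add(k, k))) = Add(7, Mul(Rational(1, 3), Mul(2, k))) = Add(7, Mul(Rational(2, 3), k)))
H = -10470
Mul(Add(Function('Q')(207, 7), -16279), Pow(H, -1)) = Mul(Add(Add(7, Mul(Rational(2, 3), 7)), -16279), Pow(-10470, -1)) = Mul(Add(Add(7, Rational(14, 3)), -16279), Rational(-1, 10470)) = Mul(Add(Rational(35, 3), -16279), Rational(-1, 10470)) = Mul(Rational(-48802, 3), Rational(-1, 10470)) = Rational(24401, 15705)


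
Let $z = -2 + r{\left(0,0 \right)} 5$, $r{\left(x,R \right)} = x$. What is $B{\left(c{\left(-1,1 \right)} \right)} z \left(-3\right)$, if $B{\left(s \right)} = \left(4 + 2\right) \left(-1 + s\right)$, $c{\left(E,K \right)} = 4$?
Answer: $108$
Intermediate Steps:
$B{\left(s \right)} = -6 + 6 s$ ($B{\left(s \right)} = 6 \left(-1 + s\right) = -6 + 6 s$)
$z = -2$ ($z = -2 + 0 \cdot 5 = -2 + 0 = -2$)
$B{\left(c{\left(-1,1 \right)} \right)} z \left(-3\right) = \left(-6 + 6 \cdot 4\right) \left(-2\right) \left(-3\right) = \left(-6 + 24\right) \left(-2\right) \left(-3\right) = 18 \left(-2\right) \left(-3\right) = \left(-36\right) \left(-3\right) = 108$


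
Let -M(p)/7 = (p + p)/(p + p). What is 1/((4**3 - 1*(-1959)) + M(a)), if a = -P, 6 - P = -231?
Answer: 1/2016 ≈ 0.00049603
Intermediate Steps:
P = 237 (P = 6 - 1*(-231) = 6 + 231 = 237)
a = -237 (a = -1*237 = -237)
M(p) = -7 (M(p) = -7*(p + p)/(p + p) = -7*2*p/(2*p) = -7*2*p*1/(2*p) = -7*1 = -7)
1/((4**3 - 1*(-1959)) + M(a)) = 1/((4**3 - 1*(-1959)) - 7) = 1/((64 + 1959) - 7) = 1/(2023 - 7) = 1/2016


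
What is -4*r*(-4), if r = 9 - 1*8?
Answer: 16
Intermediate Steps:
r = 1 (r = 9 - 8 = 1)
-4*r*(-4) = -4*1*(-4) = -4*(-4) = 16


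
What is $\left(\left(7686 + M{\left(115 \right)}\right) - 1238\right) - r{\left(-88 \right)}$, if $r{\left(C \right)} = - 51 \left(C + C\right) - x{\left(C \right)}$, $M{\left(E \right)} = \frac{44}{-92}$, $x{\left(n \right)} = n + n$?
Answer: $- \frac{62203}{23} \approx -2704.5$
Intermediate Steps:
$x{\left(n \right)} = 2 n$
$M{\left(E \right)} = - \frac{11}{23}$ ($M{\left(E \right)} = 44 \left(- \frac{1}{92}\right) = - \frac{11}{23}$)
$r{\left(C \right)} = - 104 C$ ($r{\left(C \right)} = - 51 \left(C + C\right) - 2 C = - 51 \cdot 2 C - 2 C = - 102 C - 2 C = - 104 C$)
$\left(\left(7686 + M{\left(115 \right)}\right) - 1238\right) - r{\left(-88 \right)} = \left(\left(7686 - \frac{11}{23}\right) - 1238\right) - \left(-104\right) \left(-88\right) = \left(\frac{176767}{23} - 1238\right) - 9152 = \frac{148293}{23} - 9152 = - \frac{62203}{23}$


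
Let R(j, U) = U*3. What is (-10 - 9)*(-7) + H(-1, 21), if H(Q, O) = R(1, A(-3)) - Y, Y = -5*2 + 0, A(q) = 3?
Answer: 152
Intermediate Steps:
Y = -10 (Y = -10 + 0 = -10)
R(j, U) = 3*U
H(Q, O) = 19 (H(Q, O) = 3*3 - 1*(-10) = 9 + 10 = 19)
(-10 - 9)*(-7) + H(-1, 21) = (-10 - 9)*(-7) + 19 = -19*(-7) + 19 = 133 + 19 = 152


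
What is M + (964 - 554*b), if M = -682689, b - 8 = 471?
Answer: -947091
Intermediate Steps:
b = 479 (b = 8 + 471 = 479)
M + (964 - 554*b) = -682689 + (964 - 554*479) = -682689 + (964 - 265366) = -682689 - 264402 = -947091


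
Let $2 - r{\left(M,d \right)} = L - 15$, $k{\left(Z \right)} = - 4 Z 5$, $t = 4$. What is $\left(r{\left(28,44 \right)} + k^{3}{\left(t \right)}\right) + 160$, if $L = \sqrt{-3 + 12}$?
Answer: $-511826$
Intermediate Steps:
$L = 3$ ($L = \sqrt{9} = 3$)
$k{\left(Z \right)} = - 20 Z$
$r{\left(M,d \right)} = 14$ ($r{\left(M,d \right)} = 2 - \left(3 - 15\right) = 2 - -12 = 2 + 12 = 14$)
$\left(r{\left(28,44 \right)} + k^{3}{\left(t \right)}\right) + 160 = \left(14 + \left(\left(-20\right) 4\right)^{3}\right) + 160 = \left(14 + \left(-80\right)^{3}\right) + 160 = \left(14 - 512000\right) + 160 = -511986 + 160 = -511826$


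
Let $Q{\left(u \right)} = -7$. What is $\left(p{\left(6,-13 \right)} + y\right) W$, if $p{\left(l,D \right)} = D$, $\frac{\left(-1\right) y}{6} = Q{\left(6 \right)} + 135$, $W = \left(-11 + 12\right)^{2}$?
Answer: $-781$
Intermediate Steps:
$W = 1$ ($W = 1^{2} = 1$)
$y = -768$ ($y = - 6 \left(-7 + 135\right) = \left(-6\right) 128 = -768$)
$\left(p{\left(6,-13 \right)} + y\right) W = \left(-13 - 768\right) 1 = \left(-781\right) 1 = -781$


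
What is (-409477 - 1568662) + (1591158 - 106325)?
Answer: -493306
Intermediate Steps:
(-409477 - 1568662) + (1591158 - 106325) = -1978139 + 1484833 = -493306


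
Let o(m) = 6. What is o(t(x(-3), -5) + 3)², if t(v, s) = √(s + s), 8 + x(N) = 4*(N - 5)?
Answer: 36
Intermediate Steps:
x(N) = -28 + 4*N (x(N) = -8 + 4*(N - 5) = -8 + 4*(-5 + N) = -8 + (-20 + 4*N) = -28 + 4*N)
t(v, s) = √2*√s (t(v, s) = √(2*s) = √2*√s)
o(t(x(-3), -5) + 3)² = 6² = 36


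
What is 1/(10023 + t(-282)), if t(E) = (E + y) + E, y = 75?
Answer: 1/9534 ≈ 0.00010489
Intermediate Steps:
t(E) = 75 + 2*E (t(E) = (E + 75) + E = (75 + E) + E = 75 + 2*E)
1/(10023 + t(-282)) = 1/(10023 + (75 + 2*(-282))) = 1/(10023 + (75 - 564)) = 1/(10023 - 489) = 1/9534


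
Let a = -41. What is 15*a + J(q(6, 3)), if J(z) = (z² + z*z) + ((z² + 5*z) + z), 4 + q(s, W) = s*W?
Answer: 57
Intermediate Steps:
q(s, W) = -4 + W*s (q(s, W) = -4 + s*W = -4 + W*s)
J(z) = 3*z² + 6*z (J(z) = (z² + z²) + (z² + 6*z) = 2*z² + (z² + 6*z) = 3*z² + 6*z)
15*a + J(q(6, 3)) = 15*(-41) + 3*(-4 + 3*6)*(2 + (-4 + 3*6)) = -615 + 3*(-4 + 18)*(2 + (-4 + 18)) = -615 + 3*14*(2 + 14) = -615 + 3*14*16 = -615 + 672 = 57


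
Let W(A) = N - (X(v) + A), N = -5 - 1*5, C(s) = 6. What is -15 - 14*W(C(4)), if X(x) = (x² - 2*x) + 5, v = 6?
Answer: 615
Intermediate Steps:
X(x) = 5 + x² - 2*x
N = -10 (N = -5 - 5 = -10)
W(A) = -39 - A (W(A) = -10 - ((5 + 6² - 2*6) + A) = -10 - ((5 + 36 - 12) + A) = -10 - (29 + A) = -10 + (-29 - A) = -39 - A)
-15 - 14*W(C(4)) = -15 - 14*(-39 - 1*6) = -15 - 14*(-39 - 6) = -15 - 14*(-45) = -15 + 630 = 615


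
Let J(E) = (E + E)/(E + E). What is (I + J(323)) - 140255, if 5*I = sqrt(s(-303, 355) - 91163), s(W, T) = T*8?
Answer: -140254 + I*sqrt(88323)/5 ≈ -1.4025e+5 + 59.438*I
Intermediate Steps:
s(W, T) = 8*T
I = I*sqrt(88323)/5 (I = sqrt(8*355 - 91163)/5 = sqrt(2840 - 91163)/5 = sqrt(-88323)/5 = (I*sqrt(88323))/5 = I*sqrt(88323)/5 ≈ 59.438*I)
J(E) = 1 (J(E) = (2*E)/((2*E)) = (2*E)*(1/(2*E)) = 1)
(I + J(323)) - 140255 = (I*sqrt(88323)/5 + 1) - 140255 = (1 + I*sqrt(88323)/5) - 140255 = -140254 + I*sqrt(88323)/5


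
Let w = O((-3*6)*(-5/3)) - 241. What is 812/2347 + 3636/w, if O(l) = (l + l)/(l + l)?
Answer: -694901/46940 ≈ -14.804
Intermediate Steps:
O(l) = 1 (O(l) = (2*l)/((2*l)) = (2*l)*(1/(2*l)) = 1)
w = -240 (w = 1 - 241 = -240)
812/2347 + 3636/w = 812/2347 + 3636/(-240) = 812*(1/2347) + 3636*(-1/240) = 812/2347 - 303/20 = -694901/46940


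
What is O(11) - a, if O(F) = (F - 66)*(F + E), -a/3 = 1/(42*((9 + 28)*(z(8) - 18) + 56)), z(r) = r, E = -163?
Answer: 36750559/4396 ≈ 8360.0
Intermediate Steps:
a = 1/4396 (a = -3*1/(42*((9 + 28)*(8 - 18) + 56)) = -3*1/(42*(37*(-10) + 56)) = -3*1/(42*(-370 + 56)) = -3/(42*(-314)) = -3/(-13188) = -3*(-1/13188) = 1/4396 ≈ 0.00022748)
O(F) = (-163 + F)*(-66 + F) (O(F) = (F - 66)*(F - 163) = (-66 + F)*(-163 + F) = (-163 + F)*(-66 + F))
O(11) - a = (10758 + 11² - 229*11) - 1*1/4396 = (10758 + 121 - 2519) - 1/4396 = 8360 - 1/4396 = 36750559/4396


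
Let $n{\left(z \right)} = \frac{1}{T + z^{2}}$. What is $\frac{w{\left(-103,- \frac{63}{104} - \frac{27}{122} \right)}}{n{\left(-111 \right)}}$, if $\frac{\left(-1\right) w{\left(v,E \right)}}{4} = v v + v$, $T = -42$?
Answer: $-516012696$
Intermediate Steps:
$n{\left(z \right)} = \frac{1}{-42 + z^{2}}$
$w{\left(v,E \right)} = - 4 v - 4 v^{2}$ ($w{\left(v,E \right)} = - 4 \left(v v + v\right) = - 4 \left(v^{2} + v\right) = - 4 \left(v + v^{2}\right) = - 4 v - 4 v^{2}$)
$\frac{w{\left(-103,- \frac{63}{104} - \frac{27}{122} \right)}}{n{\left(-111 \right)}} = \frac{\left(-4\right) \left(-103\right) \left(1 - 103\right)}{\frac{1}{-42 + \left(-111\right)^{2}}} = \frac{\left(-4\right) \left(-103\right) \left(-102\right)}{\frac{1}{-42 + 12321}} = - \frac{42024}{\frac{1}{12279}} = - 42024 \frac{1}{\frac{1}{12279}} = \left(-42024\right) 12279 = -516012696$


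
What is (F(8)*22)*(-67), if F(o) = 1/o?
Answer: -737/4 ≈ -184.25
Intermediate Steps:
(F(8)*22)*(-67) = (22/8)*(-67) = ((⅛)*22)*(-67) = (11/4)*(-67) = -737/4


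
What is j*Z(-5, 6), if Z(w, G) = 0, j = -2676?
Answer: 0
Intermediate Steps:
j*Z(-5, 6) = -2676*0 = 0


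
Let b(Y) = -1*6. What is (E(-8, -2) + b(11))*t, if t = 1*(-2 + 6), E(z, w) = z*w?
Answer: 40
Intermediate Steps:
E(z, w) = w*z
b(Y) = -6
t = 4 (t = 1*4 = 4)
(E(-8, -2) + b(11))*t = (-2*(-8) - 6)*4 = (16 - 6)*4 = 10*4 = 40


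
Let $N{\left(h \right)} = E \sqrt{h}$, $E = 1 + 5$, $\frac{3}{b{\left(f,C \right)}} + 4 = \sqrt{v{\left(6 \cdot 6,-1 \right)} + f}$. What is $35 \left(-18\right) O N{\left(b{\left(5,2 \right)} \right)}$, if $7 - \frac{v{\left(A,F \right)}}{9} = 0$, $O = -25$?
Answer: $\frac{47250 \sqrt{6}}{\sqrt{-2 + \sqrt{17}}} \approx 79431.0$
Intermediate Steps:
$v{\left(A,F \right)} = 63$ ($v{\left(A,F \right)} = 63 - 0 = 63 + 0 = 63$)
$b{\left(f,C \right)} = \frac{3}{-4 + \sqrt{63 + f}}$
$E = 6$
$N{\left(h \right)} = 6 \sqrt{h}$
$35 \left(-18\right) O N{\left(b{\left(5,2 \right)} \right)} = 35 \left(-18\right) \left(-25\right) 6 \sqrt{\frac{3}{-4 + \sqrt{63 + 5}}} = \left(-630\right) \left(-25\right) 6 \sqrt{\frac{3}{-4 + \sqrt{68}}} = 15750 \cdot 6 \sqrt{\frac{3}{-4 + 2 \sqrt{17}}} = 15750 \cdot 6 \frac{\sqrt{3}}{\sqrt{-4 + 2 \sqrt{17}}} = 15750 \frac{6 \sqrt{3}}{\sqrt{-4 + 2 \sqrt{17}}} = \frac{94500 \sqrt{3}}{\sqrt{-4 + 2 \sqrt{17}}}$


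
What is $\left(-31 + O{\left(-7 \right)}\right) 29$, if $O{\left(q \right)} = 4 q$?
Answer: $-1711$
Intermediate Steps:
$\left(-31 + O{\left(-7 \right)}\right) 29 = \left(-31 + 4 \left(-7\right)\right) 29 = \left(-31 - 28\right) 29 = \left(-59\right) 29 = -1711$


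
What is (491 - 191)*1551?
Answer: 465300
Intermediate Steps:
(491 - 191)*1551 = 300*1551 = 465300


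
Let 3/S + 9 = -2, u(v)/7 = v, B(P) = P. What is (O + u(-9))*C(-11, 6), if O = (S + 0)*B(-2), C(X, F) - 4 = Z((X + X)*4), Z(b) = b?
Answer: 57708/11 ≈ 5246.2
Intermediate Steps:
C(X, F) = 4 + 8*X (C(X, F) = 4 + (X + X)*4 = 4 + (2*X)*4 = 4 + 8*X)
u(v) = 7*v
S = -3/11 (S = 3/(-9 - 2) = 3/(-11) = 3*(-1/11) = -3/11 ≈ -0.27273)
O = 6/11 (O = (-3/11 + 0)*(-2) = -3/11*(-2) = 6/11 ≈ 0.54545)
(O + u(-9))*C(-11, 6) = (6/11 + 7*(-9))*(4 + 8*(-11)) = (6/11 - 63)*(4 - 88) = -687/11*(-84) = 57708/11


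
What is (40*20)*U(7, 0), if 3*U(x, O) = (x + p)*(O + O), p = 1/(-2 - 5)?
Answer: 0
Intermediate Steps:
p = -⅐ (p = 1/(-7) = -⅐ ≈ -0.14286)
U(x, O) = 2*O*(-⅐ + x)/3 (U(x, O) = ((x - ⅐)*(O + O))/3 = ((-⅐ + x)*(2*O))/3 = (2*O*(-⅐ + x))/3 = 2*O*(-⅐ + x)/3)
(40*20)*U(7, 0) = (40*20)*((2/21)*0*(-1 + 7*7)) = 800*((2/21)*0*(-1 + 49)) = 800*((2/21)*0*48) = 800*0 = 0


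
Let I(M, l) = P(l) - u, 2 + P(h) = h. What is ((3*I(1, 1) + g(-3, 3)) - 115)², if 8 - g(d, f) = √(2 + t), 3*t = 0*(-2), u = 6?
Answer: (128 + √2)² ≈ 16748.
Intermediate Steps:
t = 0 (t = (0*(-2))/3 = (⅓)*0 = 0)
P(h) = -2 + h
I(M, l) = -8 + l (I(M, l) = (-2 + l) - 1*6 = (-2 + l) - 6 = -8 + l)
g(d, f) = 8 - √2 (g(d, f) = 8 - √(2 + 0) = 8 - √2)
((3*I(1, 1) + g(-3, 3)) - 115)² = ((3*(-8 + 1) + (8 - √2)) - 115)² = ((3*(-7) + (8 - √2)) - 115)² = ((-21 + (8 - √2)) - 115)² = ((-13 - √2) - 115)² = (-128 - √2)²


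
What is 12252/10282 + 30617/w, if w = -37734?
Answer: 73756487/193990494 ≈ 0.38021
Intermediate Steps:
12252/10282 + 30617/w = 12252/10282 + 30617/(-37734) = 12252*(1/10282) + 30617*(-1/37734) = 6126/5141 - 30617/37734 = 73756487/193990494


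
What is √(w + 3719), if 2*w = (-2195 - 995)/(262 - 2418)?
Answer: √729069/14 ≈ 60.990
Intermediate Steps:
w = 145/196 (w = ((-2195 - 995)/(262 - 2418))/2 = (-3190/(-2156))/2 = (-3190*(-1/2156))/2 = (½)*(145/98) = 145/196 ≈ 0.73980)
√(w + 3719) = √(145/196 + 3719) = √(729069/196) = √729069/14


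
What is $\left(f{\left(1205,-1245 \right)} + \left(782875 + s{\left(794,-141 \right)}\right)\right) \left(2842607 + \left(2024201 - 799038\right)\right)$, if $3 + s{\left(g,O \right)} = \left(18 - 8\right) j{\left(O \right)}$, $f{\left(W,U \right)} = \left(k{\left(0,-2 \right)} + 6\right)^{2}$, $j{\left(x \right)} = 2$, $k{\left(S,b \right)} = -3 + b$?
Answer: $3184628658610$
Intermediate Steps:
$f{\left(W,U \right)} = 1$ ($f{\left(W,U \right)} = \left(\left(-3 - 2\right) + 6\right)^{2} = \left(-5 + 6\right)^{2} = 1^{2} = 1$)
$s{\left(g,O \right)} = 17$ ($s{\left(g,O \right)} = -3 + \left(18 - 8\right) 2 = -3 + 10 \cdot 2 = -3 + 20 = 17$)
$\left(f{\left(1205,-1245 \right)} + \left(782875 + s{\left(794,-141 \right)}\right)\right) \left(2842607 + \left(2024201 - 799038\right)\right) = \left(1 + \left(782875 + 17\right)\right) \left(2842607 + \left(2024201 - 799038\right)\right) = \left(1 + 782892\right) \left(2842607 + 1225163\right) = 782893 \cdot 4067770 = 3184628658610$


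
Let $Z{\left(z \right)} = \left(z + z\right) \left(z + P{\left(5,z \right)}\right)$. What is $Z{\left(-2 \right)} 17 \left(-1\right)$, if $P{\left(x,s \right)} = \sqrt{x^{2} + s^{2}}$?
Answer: $-136 + 68 \sqrt{29} \approx 230.19$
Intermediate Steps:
$P{\left(x,s \right)} = \sqrt{s^{2} + x^{2}}$
$Z{\left(z \right)} = 2 z \left(z + \sqrt{25 + z^{2}}\right)$ ($Z{\left(z \right)} = \left(z + z\right) \left(z + \sqrt{z^{2} + 5^{2}}\right) = 2 z \left(z + \sqrt{z^{2} + 25}\right) = 2 z \left(z + \sqrt{25 + z^{2}}\right)$)
$Z{\left(-2 \right)} 17 \left(-1\right) = 2 \left(-2\right) \left(-2 + \sqrt{25 + \left(-2\right)^{2}}\right) 17 \left(-1\right) = 2 \left(-2\right) \left(-2 + \sqrt{25 + 4}\right) 17 \left(-1\right) = 2 \left(-2\right) \left(-2 + \sqrt{29}\right) 17 \left(-1\right) = \left(8 - 4 \sqrt{29}\right) 17 \left(-1\right) = \left(136 - 68 \sqrt{29}\right) \left(-1\right) = -136 + 68 \sqrt{29}$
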